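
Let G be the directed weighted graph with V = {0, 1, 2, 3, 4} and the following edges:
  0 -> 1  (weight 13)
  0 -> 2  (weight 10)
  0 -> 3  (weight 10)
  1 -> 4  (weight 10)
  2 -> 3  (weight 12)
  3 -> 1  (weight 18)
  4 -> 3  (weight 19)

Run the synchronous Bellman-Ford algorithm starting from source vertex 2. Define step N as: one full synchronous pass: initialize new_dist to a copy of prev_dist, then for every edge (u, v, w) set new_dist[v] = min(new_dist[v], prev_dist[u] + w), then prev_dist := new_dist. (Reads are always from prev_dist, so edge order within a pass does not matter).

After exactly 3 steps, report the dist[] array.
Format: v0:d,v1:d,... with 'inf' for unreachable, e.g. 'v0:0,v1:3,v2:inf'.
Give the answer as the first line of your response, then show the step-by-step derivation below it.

v0:inf,v1:30,v2:0,v3:12,v4:40

step 1: dist = v0:inf,v1:inf,v2:0,v3:12,v4:inf
step 2: dist = v0:inf,v1:30,v2:0,v3:12,v4:inf
step 3: dist = v0:inf,v1:30,v2:0,v3:12,v4:40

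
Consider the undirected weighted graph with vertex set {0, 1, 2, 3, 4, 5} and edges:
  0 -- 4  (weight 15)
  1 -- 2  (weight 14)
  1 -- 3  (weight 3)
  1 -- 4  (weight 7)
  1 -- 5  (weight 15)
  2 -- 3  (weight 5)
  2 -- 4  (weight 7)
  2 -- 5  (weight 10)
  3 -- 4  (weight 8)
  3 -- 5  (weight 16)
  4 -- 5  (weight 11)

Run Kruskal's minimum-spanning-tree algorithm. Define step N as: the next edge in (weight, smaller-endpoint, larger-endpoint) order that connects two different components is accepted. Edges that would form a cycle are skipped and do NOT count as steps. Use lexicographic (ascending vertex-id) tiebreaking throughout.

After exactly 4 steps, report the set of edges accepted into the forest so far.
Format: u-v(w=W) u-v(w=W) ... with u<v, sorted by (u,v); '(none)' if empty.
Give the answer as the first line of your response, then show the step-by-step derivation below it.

1-3(w=3) 1-4(w=7) 2-3(w=5) 2-5(w=10)

step 1: add edge 1-3 (w=3); MST = {1-3(w=3)}
step 2: add edge 2-3 (w=5); MST = {1-3(w=3) 2-3(w=5)}
step 3: add edge 1-4 (w=7); MST = {1-3(w=3) 1-4(w=7) 2-3(w=5)}
step 4: add edge 2-5 (w=10); MST = {1-3(w=3) 1-4(w=7) 2-3(w=5) 2-5(w=10)}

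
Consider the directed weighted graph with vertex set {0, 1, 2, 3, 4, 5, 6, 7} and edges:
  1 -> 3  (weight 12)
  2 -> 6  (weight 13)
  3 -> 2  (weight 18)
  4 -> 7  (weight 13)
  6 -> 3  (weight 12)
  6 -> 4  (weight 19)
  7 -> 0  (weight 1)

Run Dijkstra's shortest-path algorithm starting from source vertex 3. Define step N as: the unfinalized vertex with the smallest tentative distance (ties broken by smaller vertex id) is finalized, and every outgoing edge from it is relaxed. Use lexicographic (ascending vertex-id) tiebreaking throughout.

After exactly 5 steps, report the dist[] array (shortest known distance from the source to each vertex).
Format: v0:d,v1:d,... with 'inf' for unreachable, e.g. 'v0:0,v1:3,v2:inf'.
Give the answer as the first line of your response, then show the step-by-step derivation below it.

v0:64,v1:inf,v2:18,v3:0,v4:50,v5:inf,v6:31,v7:63

step 1: dist = v0:inf,v1:inf,v2:18,v3:0,v4:inf,v5:inf,v6:inf,v7:inf
step 2: dist = v0:inf,v1:inf,v2:18,v3:0,v4:inf,v5:inf,v6:31,v7:inf
step 3: dist = v0:inf,v1:inf,v2:18,v3:0,v4:50,v5:inf,v6:31,v7:inf
step 4: dist = v0:inf,v1:inf,v2:18,v3:0,v4:50,v5:inf,v6:31,v7:63
step 5: dist = v0:64,v1:inf,v2:18,v3:0,v4:50,v5:inf,v6:31,v7:63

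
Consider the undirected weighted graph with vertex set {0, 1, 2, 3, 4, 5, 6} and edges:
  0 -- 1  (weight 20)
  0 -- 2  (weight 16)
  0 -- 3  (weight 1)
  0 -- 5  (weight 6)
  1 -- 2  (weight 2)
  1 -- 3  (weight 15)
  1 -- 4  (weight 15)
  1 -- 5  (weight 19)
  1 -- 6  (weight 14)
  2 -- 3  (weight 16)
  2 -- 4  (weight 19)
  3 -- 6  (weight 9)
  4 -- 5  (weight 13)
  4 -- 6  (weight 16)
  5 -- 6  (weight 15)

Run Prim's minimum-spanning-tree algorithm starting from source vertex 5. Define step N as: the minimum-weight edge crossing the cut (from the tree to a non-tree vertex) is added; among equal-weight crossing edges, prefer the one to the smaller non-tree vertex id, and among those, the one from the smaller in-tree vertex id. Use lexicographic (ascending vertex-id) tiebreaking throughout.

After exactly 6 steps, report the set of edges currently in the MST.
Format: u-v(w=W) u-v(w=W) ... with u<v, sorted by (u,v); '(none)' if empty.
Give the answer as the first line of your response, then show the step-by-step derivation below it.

0-3(w=1) 0-5(w=6) 1-2(w=2) 1-6(w=14) 3-6(w=9) 4-5(w=13)

step 1: add edge 0-5 (w=6); MST = {0-5(w=6)}
step 2: add edge 0-3 (w=1); MST = {0-3(w=1) 0-5(w=6)}
step 3: add edge 3-6 (w=9); MST = {0-3(w=1) 0-5(w=6) 3-6(w=9)}
step 4: add edge 4-5 (w=13); MST = {0-3(w=1) 0-5(w=6) 3-6(w=9) 4-5(w=13)}
step 5: add edge 1-6 (w=14); MST = {0-3(w=1) 0-5(w=6) 1-6(w=14) 3-6(w=9) 4-5(w=13)}
step 6: add edge 1-2 (w=2); MST = {0-3(w=1) 0-5(w=6) 1-2(w=2) 1-6(w=14) 3-6(w=9) 4-5(w=13)}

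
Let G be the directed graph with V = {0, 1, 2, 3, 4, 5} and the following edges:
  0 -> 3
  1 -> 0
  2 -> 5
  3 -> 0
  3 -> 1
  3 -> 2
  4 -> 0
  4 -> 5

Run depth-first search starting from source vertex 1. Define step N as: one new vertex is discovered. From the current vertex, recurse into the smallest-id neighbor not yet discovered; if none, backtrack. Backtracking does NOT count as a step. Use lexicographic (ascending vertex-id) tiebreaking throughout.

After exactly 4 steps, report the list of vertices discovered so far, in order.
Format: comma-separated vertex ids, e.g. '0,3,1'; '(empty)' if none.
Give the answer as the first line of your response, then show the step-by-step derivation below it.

1,0,3,2

step 1: discover 1; path=1; order=1
step 2: discover 0; path=1>0; order=1,0
step 3: discover 3; path=1>0>3; order=1,0,3
step 4: discover 2; path=1>0>3>2; order=1,0,3,2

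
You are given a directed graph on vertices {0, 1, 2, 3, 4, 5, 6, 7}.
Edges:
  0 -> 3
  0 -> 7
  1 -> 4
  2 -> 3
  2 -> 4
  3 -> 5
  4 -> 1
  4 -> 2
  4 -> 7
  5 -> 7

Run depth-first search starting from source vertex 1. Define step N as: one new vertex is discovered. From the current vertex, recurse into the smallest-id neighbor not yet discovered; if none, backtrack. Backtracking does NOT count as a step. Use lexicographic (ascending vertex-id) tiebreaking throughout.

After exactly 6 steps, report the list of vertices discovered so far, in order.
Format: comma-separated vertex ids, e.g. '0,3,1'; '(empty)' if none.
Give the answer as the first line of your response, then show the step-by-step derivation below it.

1,4,2,3,5,7

step 1: discover 1; path=1; order=1
step 2: discover 4; path=1>4; order=1,4
step 3: discover 2; path=1>4>2; order=1,4,2
step 4: discover 3; path=1>4>2>3; order=1,4,2,3
step 5: discover 5; path=1>4>2>3>5; order=1,4,2,3,5
step 6: discover 7; path=1>4>2>3>5>7; order=1,4,2,3,5,7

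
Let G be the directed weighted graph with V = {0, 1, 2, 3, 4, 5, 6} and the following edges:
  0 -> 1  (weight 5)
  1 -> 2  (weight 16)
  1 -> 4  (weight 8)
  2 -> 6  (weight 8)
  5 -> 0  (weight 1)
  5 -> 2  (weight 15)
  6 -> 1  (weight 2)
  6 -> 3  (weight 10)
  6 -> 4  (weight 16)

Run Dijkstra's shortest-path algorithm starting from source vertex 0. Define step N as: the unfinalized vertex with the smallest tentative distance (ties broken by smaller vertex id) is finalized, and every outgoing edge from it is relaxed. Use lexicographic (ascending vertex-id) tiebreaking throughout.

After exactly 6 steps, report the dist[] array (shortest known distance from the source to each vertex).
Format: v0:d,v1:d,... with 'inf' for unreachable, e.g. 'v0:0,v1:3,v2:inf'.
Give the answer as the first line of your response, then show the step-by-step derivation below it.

v0:0,v1:5,v2:21,v3:39,v4:13,v5:inf,v6:29

step 1: dist = v0:0,v1:5,v2:inf,v3:inf,v4:inf,v5:inf,v6:inf
step 2: dist = v0:0,v1:5,v2:21,v3:inf,v4:13,v5:inf,v6:inf
step 3: dist = v0:0,v1:5,v2:21,v3:inf,v4:13,v5:inf,v6:inf
step 4: dist = v0:0,v1:5,v2:21,v3:inf,v4:13,v5:inf,v6:29
step 5: dist = v0:0,v1:5,v2:21,v3:39,v4:13,v5:inf,v6:29
step 6: dist = v0:0,v1:5,v2:21,v3:39,v4:13,v5:inf,v6:29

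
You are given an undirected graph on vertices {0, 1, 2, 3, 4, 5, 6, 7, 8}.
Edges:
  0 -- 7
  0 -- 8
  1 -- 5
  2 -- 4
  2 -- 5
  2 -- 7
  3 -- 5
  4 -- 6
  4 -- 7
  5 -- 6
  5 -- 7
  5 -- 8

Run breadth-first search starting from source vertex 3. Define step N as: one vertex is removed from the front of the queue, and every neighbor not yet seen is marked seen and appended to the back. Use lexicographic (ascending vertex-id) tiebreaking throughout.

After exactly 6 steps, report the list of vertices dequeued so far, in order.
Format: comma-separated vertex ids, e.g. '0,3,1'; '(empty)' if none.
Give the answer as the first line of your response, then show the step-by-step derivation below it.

3,5,1,2,6,7

step 1: dequeue 3; queue=[5]; order=3
step 2: dequeue 5; queue=[1,2,6,7,8]; order=3,5
step 3: dequeue 1; queue=[2,6,7,8]; order=3,5,1
step 4: dequeue 2; queue=[6,7,8,4]; order=3,5,1,2
step 5: dequeue 6; queue=[7,8,4]; order=3,5,1,2,6
step 6: dequeue 7; queue=[8,4,0]; order=3,5,1,2,6,7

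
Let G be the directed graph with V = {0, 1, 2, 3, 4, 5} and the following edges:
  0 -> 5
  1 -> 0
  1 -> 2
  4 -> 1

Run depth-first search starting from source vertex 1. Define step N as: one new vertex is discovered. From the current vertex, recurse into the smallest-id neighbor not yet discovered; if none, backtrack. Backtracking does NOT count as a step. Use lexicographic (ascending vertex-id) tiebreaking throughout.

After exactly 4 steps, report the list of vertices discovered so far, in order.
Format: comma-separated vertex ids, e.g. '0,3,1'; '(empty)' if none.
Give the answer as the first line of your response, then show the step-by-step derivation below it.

1,0,5,2

step 1: discover 1; path=1; order=1
step 2: discover 0; path=1>0; order=1,0
step 3: discover 5; path=1>0>5; order=1,0,5
step 4: discover 2; path=1>2; order=1,0,5,2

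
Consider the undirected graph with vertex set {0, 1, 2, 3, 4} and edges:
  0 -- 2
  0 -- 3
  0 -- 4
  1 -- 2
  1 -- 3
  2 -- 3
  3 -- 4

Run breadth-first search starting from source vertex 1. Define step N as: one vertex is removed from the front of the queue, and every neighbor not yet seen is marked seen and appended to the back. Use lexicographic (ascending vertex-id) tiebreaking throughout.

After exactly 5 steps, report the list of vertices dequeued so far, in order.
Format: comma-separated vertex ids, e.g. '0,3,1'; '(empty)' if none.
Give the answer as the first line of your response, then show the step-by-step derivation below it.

1,2,3,0,4

step 1: dequeue 1; queue=[2,3]; order=1
step 2: dequeue 2; queue=[3,0]; order=1,2
step 3: dequeue 3; queue=[0,4]; order=1,2,3
step 4: dequeue 0; queue=[4]; order=1,2,3,0
step 5: dequeue 4; queue=[(empty)]; order=1,2,3,0,4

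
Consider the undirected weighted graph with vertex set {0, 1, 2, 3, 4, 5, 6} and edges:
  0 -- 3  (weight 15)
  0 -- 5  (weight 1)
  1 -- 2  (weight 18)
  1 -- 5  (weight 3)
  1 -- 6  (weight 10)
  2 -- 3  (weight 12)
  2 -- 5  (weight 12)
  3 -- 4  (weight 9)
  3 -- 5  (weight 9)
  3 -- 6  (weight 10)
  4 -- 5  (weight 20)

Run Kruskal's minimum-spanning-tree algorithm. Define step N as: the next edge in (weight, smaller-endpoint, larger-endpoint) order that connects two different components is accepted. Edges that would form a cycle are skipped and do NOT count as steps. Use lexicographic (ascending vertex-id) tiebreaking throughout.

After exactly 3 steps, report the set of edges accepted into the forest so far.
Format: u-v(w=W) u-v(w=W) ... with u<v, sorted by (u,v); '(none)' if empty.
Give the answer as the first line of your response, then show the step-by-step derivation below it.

0-5(w=1) 1-5(w=3) 3-4(w=9)

step 1: add edge 0-5 (w=1); MST = {0-5(w=1)}
step 2: add edge 1-5 (w=3); MST = {0-5(w=1) 1-5(w=3)}
step 3: add edge 3-4 (w=9); MST = {0-5(w=1) 1-5(w=3) 3-4(w=9)}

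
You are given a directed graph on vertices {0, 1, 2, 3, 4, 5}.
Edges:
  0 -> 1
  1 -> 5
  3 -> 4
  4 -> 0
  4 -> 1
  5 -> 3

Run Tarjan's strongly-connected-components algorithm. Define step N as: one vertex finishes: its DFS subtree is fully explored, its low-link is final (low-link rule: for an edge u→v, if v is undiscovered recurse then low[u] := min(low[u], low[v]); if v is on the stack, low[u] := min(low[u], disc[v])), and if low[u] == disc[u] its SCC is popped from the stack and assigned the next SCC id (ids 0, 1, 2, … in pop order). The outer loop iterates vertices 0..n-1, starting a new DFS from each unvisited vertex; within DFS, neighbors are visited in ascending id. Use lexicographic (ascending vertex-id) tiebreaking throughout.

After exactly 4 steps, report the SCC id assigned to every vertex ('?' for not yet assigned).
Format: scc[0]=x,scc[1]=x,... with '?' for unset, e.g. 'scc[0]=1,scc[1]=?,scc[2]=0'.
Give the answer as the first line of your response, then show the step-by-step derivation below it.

scc[0]=?,scc[1]=?,scc[2]=?,scc[3]=?,scc[4]=?,scc[5]=?

step 1: low=(low[0]=0,low[1]=1,low[2]=?,low[3]=3,low[4]=0,low[5]=2); scc=(scc[0]=?,scc[1]=?,scc[2]=?,scc[3]=?,scc[4]=?,scc[5]=?)
step 2: low=(low[0]=0,low[1]=1,low[2]=?,low[3]=0,low[4]=0,low[5]=2); scc=(scc[0]=?,scc[1]=?,scc[2]=?,scc[3]=?,scc[4]=?,scc[5]=?)
step 3: low=(low[0]=0,low[1]=1,low[2]=?,low[3]=0,low[4]=0,low[5]=0); scc=(scc[0]=?,scc[1]=?,scc[2]=?,scc[3]=?,scc[4]=?,scc[5]=?)
step 4: low=(low[0]=0,low[1]=0,low[2]=?,low[3]=0,low[4]=0,low[5]=0); scc=(scc[0]=?,scc[1]=?,scc[2]=?,scc[3]=?,scc[4]=?,scc[5]=?)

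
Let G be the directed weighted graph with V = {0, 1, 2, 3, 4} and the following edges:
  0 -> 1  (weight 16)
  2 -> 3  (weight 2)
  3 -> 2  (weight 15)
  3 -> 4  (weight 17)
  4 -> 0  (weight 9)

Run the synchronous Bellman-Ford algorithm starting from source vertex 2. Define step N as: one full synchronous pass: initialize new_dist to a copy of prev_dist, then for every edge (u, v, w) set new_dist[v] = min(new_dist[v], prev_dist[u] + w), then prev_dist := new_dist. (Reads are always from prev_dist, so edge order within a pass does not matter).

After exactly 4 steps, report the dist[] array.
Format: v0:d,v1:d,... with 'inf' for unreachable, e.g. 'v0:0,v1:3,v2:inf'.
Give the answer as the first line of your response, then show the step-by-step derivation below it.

v0:28,v1:44,v2:0,v3:2,v4:19

step 1: dist = v0:inf,v1:inf,v2:0,v3:2,v4:inf
step 2: dist = v0:inf,v1:inf,v2:0,v3:2,v4:19
step 3: dist = v0:28,v1:inf,v2:0,v3:2,v4:19
step 4: dist = v0:28,v1:44,v2:0,v3:2,v4:19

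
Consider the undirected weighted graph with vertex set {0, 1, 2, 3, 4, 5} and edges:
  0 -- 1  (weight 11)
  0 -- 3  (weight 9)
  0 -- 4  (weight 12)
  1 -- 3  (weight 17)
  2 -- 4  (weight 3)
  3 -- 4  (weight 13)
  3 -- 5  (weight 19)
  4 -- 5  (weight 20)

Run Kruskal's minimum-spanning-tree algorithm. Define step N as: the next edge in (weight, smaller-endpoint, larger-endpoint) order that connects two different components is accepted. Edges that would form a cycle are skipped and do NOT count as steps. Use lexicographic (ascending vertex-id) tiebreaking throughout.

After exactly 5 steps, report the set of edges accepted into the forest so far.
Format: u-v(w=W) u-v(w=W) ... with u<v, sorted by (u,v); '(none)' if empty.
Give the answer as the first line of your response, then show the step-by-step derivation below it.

0-1(w=11) 0-3(w=9) 0-4(w=12) 2-4(w=3) 3-5(w=19)

step 1: add edge 2-4 (w=3); MST = {2-4(w=3)}
step 2: add edge 0-3 (w=9); MST = {0-3(w=9) 2-4(w=3)}
step 3: add edge 0-1 (w=11); MST = {0-1(w=11) 0-3(w=9) 2-4(w=3)}
step 4: add edge 0-4 (w=12); MST = {0-1(w=11) 0-3(w=9) 0-4(w=12) 2-4(w=3)}
step 5: add edge 3-5 (w=19); MST = {0-1(w=11) 0-3(w=9) 0-4(w=12) 2-4(w=3) 3-5(w=19)}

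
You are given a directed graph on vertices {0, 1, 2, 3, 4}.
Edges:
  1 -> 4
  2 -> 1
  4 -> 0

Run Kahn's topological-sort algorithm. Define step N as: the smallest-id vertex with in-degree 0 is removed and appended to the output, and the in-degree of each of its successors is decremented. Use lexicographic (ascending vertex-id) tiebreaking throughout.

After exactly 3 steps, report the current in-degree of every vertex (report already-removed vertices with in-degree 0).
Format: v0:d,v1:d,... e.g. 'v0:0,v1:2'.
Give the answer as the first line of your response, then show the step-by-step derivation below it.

v0:1,v1:0,v2:0,v3:0,v4:0

step 1: output 2; order=[2]; indeg=(1,0,0,0,1)
step 2: output 1; order=[2,1]; indeg=(1,0,0,0,0)
step 3: output 3; order=[2,1,3]; indeg=(1,0,0,0,0)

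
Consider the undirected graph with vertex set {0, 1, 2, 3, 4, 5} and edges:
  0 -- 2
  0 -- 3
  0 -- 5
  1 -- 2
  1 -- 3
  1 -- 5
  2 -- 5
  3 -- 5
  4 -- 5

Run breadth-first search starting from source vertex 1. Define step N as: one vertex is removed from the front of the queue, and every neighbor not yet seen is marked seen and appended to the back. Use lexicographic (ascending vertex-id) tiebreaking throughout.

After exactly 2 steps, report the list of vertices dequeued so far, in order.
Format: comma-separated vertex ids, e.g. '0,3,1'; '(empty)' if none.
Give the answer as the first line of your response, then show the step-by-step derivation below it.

1,2

step 1: dequeue 1; queue=[2,3,5]; order=1
step 2: dequeue 2; queue=[3,5,0]; order=1,2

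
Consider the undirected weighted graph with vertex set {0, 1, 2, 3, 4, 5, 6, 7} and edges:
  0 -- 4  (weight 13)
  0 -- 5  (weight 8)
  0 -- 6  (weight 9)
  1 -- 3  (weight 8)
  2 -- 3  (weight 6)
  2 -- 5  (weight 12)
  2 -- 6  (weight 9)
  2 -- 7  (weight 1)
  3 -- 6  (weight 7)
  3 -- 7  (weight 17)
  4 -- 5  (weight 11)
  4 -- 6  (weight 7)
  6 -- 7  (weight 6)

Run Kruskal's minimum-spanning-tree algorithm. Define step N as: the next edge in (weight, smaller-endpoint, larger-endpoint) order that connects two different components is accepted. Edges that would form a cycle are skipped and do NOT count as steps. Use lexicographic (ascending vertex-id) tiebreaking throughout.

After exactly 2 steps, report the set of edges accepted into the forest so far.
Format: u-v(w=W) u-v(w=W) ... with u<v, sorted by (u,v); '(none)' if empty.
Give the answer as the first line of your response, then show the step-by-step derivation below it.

2-3(w=6) 2-7(w=1)

step 1: add edge 2-7 (w=1); MST = {2-7(w=1)}
step 2: add edge 2-3 (w=6); MST = {2-3(w=6) 2-7(w=1)}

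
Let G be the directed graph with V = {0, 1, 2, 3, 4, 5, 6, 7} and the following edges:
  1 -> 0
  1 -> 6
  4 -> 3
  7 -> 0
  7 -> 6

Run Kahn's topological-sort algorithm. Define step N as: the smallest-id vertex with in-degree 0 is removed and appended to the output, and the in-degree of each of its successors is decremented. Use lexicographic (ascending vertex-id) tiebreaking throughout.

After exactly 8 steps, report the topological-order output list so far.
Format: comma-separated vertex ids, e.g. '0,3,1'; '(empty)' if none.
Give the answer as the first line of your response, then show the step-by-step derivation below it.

1,2,4,3,5,7,0,6

step 1: output 1; order=[1]; indeg=(1,0,0,1,0,0,1,0)
step 2: output 2; order=[1,2]; indeg=(1,0,0,1,0,0,1,0)
step 3: output 4; order=[1,2,4]; indeg=(1,0,0,0,0,0,1,0)
step 4: output 3; order=[1,2,4,3]; indeg=(1,0,0,0,0,0,1,0)
step 5: output 5; order=[1,2,4,3,5]; indeg=(1,0,0,0,0,0,1,0)
step 6: output 7; order=[1,2,4,3,5,7]; indeg=(0,0,0,0,0,0,0,0)
step 7: output 0; order=[1,2,4,3,5,7,0]; indeg=(0,0,0,0,0,0,0,0)
step 8: output 6; order=[1,2,4,3,5,7,0,6]; indeg=(0,0,0,0,0,0,0,0)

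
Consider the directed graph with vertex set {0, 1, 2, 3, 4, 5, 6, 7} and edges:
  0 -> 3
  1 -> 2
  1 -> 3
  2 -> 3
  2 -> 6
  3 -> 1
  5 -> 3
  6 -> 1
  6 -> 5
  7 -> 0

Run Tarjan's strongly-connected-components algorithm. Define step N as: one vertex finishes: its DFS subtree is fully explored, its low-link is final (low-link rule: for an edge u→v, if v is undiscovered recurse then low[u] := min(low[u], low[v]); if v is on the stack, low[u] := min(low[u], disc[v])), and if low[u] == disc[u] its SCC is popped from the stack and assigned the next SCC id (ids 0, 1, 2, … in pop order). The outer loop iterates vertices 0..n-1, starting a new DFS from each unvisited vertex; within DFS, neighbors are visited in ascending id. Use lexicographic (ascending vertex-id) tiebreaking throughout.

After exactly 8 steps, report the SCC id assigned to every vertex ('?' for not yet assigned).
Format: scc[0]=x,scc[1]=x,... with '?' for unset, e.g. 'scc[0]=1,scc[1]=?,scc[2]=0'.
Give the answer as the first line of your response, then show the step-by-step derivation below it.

scc[0]=1,scc[1]=0,scc[2]=0,scc[3]=0,scc[4]=2,scc[5]=0,scc[6]=0,scc[7]=3

step 1: low=(low[0]=0,low[1]=2,low[2]=1,low[3]=1,low[4]=?,low[5]=1,low[6]=2,low[7]=?); scc=(scc[0]=?,scc[1]=?,scc[2]=?,scc[3]=?,scc[4]=?,scc[5]=?,scc[6]=?,scc[7]=?)
step 2: low=(low[0]=0,low[1]=2,low[2]=1,low[3]=1,low[4]=?,low[5]=1,low[6]=1,low[7]=?); scc=(scc[0]=?,scc[1]=?,scc[2]=?,scc[3]=?,scc[4]=?,scc[5]=?,scc[6]=?,scc[7]=?)
step 3: low=(low[0]=0,low[1]=2,low[2]=1,low[3]=1,low[4]=?,low[5]=1,low[6]=1,low[7]=?); scc=(scc[0]=?,scc[1]=?,scc[2]=?,scc[3]=?,scc[4]=?,scc[5]=?,scc[6]=?,scc[7]=?)
step 4: low=(low[0]=0,low[1]=1,low[2]=1,low[3]=1,low[4]=?,low[5]=1,low[6]=1,low[7]=?); scc=(scc[0]=?,scc[1]=?,scc[2]=?,scc[3]=?,scc[4]=?,scc[5]=?,scc[6]=?,scc[7]=?)
step 5: low=(low[0]=0,low[1]=1,low[2]=1,low[3]=1,low[4]=?,low[5]=1,low[6]=1,low[7]=?); scc=(scc[0]=?,scc[1]=0,scc[2]=0,scc[3]=0,scc[4]=?,scc[5]=0,scc[6]=0,scc[7]=?)
step 6: low=(low[0]=0,low[1]=1,low[2]=1,low[3]=1,low[4]=?,low[5]=1,low[6]=1,low[7]=?); scc=(scc[0]=1,scc[1]=0,scc[2]=0,scc[3]=0,scc[4]=?,scc[5]=0,scc[6]=0,scc[7]=?)
step 7: low=(low[0]=0,low[1]=1,low[2]=1,low[3]=1,low[4]=6,low[5]=1,low[6]=1,low[7]=?); scc=(scc[0]=1,scc[1]=0,scc[2]=0,scc[3]=0,scc[4]=2,scc[5]=0,scc[6]=0,scc[7]=?)
step 8: low=(low[0]=0,low[1]=1,low[2]=1,low[3]=1,low[4]=6,low[5]=1,low[6]=1,low[7]=7); scc=(scc[0]=1,scc[1]=0,scc[2]=0,scc[3]=0,scc[4]=2,scc[5]=0,scc[6]=0,scc[7]=3)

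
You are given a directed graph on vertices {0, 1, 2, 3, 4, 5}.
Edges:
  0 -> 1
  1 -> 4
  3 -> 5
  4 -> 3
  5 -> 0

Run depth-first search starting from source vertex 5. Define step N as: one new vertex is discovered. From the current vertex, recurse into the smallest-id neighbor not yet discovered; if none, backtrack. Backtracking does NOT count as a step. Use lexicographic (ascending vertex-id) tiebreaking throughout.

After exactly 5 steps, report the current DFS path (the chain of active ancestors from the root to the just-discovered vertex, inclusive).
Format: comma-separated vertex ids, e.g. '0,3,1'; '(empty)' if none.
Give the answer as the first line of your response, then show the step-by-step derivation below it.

5,0,1,4,3

step 1: discover 5; path=5; order=5
step 2: discover 0; path=5>0; order=5,0
step 3: discover 1; path=5>0>1; order=5,0,1
step 4: discover 4; path=5>0>1>4; order=5,0,1,4
step 5: discover 3; path=5>0>1>4>3; order=5,0,1,4,3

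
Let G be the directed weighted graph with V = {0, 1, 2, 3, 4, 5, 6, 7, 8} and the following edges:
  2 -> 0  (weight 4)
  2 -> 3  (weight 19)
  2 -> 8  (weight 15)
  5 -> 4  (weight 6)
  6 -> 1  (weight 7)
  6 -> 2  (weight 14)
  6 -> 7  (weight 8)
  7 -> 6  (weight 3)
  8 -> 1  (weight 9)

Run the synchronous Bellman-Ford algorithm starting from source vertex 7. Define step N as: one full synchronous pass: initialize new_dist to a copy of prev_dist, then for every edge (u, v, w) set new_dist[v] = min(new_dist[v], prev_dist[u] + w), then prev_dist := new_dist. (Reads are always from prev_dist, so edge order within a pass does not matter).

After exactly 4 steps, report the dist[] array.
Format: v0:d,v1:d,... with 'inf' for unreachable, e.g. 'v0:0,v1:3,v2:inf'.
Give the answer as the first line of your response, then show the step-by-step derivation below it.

v0:21,v1:10,v2:17,v3:36,v4:inf,v5:inf,v6:3,v7:0,v8:32

step 1: dist = v0:inf,v1:inf,v2:inf,v3:inf,v4:inf,v5:inf,v6:3,v7:0,v8:inf
step 2: dist = v0:inf,v1:10,v2:17,v3:inf,v4:inf,v5:inf,v6:3,v7:0,v8:inf
step 3: dist = v0:21,v1:10,v2:17,v3:36,v4:inf,v5:inf,v6:3,v7:0,v8:32
step 4: dist = v0:21,v1:10,v2:17,v3:36,v4:inf,v5:inf,v6:3,v7:0,v8:32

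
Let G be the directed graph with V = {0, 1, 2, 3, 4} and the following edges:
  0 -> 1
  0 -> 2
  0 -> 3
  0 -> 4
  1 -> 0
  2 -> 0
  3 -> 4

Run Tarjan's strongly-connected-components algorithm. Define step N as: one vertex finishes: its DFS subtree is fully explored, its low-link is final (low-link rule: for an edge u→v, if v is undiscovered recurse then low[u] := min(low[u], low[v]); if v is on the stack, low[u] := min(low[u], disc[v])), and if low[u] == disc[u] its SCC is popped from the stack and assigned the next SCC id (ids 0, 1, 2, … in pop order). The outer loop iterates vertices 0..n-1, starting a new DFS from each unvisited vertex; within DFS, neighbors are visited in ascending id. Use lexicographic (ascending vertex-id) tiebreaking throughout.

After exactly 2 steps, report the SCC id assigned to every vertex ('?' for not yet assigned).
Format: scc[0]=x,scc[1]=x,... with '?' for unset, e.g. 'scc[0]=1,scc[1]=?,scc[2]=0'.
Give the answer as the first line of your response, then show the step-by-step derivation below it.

scc[0]=?,scc[1]=?,scc[2]=?,scc[3]=?,scc[4]=?

step 1: low=(low[0]=0,low[1]=0,low[2]=?,low[3]=?,low[4]=?); scc=(scc[0]=?,scc[1]=?,scc[2]=?,scc[3]=?,scc[4]=?)
step 2: low=(low[0]=0,low[1]=0,low[2]=0,low[3]=?,low[4]=?); scc=(scc[0]=?,scc[1]=?,scc[2]=?,scc[3]=?,scc[4]=?)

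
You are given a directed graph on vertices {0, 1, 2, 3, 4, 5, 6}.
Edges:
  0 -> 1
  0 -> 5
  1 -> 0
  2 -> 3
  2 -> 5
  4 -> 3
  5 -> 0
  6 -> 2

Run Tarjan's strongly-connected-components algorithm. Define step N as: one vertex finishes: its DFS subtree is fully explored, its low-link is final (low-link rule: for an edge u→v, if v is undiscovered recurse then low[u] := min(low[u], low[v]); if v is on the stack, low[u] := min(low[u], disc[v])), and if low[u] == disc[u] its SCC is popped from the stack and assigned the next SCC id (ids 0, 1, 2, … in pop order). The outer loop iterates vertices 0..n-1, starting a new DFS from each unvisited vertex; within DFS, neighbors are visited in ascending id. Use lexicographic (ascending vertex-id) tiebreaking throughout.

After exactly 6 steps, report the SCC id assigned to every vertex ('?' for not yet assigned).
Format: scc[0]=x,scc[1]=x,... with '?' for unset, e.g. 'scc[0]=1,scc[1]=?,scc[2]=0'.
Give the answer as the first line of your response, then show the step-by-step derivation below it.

scc[0]=0,scc[1]=0,scc[2]=2,scc[3]=1,scc[4]=3,scc[5]=0,scc[6]=?

step 1: low=(low[0]=0,low[1]=0,low[2]=?,low[3]=?,low[4]=?,low[5]=?,low[6]=?); scc=(scc[0]=?,scc[1]=?,scc[2]=?,scc[3]=?,scc[4]=?,scc[5]=?,scc[6]=?)
step 2: low=(low[0]=0,low[1]=0,low[2]=?,low[3]=?,low[4]=?,low[5]=0,low[6]=?); scc=(scc[0]=?,scc[1]=?,scc[2]=?,scc[3]=?,scc[4]=?,scc[5]=?,scc[6]=?)
step 3: low=(low[0]=0,low[1]=0,low[2]=?,low[3]=?,low[4]=?,low[5]=0,low[6]=?); scc=(scc[0]=0,scc[1]=0,scc[2]=?,scc[3]=?,scc[4]=?,scc[5]=0,scc[6]=?)
step 4: low=(low[0]=0,low[1]=0,low[2]=3,low[3]=4,low[4]=?,low[5]=0,low[6]=?); scc=(scc[0]=0,scc[1]=0,scc[2]=?,scc[3]=1,scc[4]=?,scc[5]=0,scc[6]=?)
step 5: low=(low[0]=0,low[1]=0,low[2]=3,low[3]=4,low[4]=?,low[5]=0,low[6]=?); scc=(scc[0]=0,scc[1]=0,scc[2]=2,scc[3]=1,scc[4]=?,scc[5]=0,scc[6]=?)
step 6: low=(low[0]=0,low[1]=0,low[2]=3,low[3]=4,low[4]=5,low[5]=0,low[6]=?); scc=(scc[0]=0,scc[1]=0,scc[2]=2,scc[3]=1,scc[4]=3,scc[5]=0,scc[6]=?)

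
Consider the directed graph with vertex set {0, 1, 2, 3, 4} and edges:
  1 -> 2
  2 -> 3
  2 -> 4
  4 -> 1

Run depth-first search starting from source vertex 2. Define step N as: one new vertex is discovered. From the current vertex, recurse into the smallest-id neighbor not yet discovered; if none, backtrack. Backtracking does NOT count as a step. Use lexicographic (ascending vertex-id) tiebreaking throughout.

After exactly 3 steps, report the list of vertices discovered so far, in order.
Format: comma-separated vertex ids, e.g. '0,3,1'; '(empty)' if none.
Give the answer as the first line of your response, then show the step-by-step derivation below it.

2,3,4

step 1: discover 2; path=2; order=2
step 2: discover 3; path=2>3; order=2,3
step 3: discover 4; path=2>4; order=2,3,4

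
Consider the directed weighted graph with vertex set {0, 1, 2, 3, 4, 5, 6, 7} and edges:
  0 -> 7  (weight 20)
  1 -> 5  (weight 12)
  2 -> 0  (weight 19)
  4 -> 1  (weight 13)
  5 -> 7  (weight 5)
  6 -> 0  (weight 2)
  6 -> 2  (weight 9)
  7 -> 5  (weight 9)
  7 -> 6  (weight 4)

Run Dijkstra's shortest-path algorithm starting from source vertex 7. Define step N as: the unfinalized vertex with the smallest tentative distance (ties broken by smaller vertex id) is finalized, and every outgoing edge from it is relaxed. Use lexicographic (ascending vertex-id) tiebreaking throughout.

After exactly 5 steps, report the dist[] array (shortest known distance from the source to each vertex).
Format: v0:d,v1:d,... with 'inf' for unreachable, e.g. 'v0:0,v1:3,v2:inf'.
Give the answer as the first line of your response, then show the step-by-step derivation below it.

v0:6,v1:inf,v2:13,v3:inf,v4:inf,v5:9,v6:4,v7:0

step 1: dist = v0:inf,v1:inf,v2:inf,v3:inf,v4:inf,v5:9,v6:4,v7:0
step 2: dist = v0:6,v1:inf,v2:13,v3:inf,v4:inf,v5:9,v6:4,v7:0
step 3: dist = v0:6,v1:inf,v2:13,v3:inf,v4:inf,v5:9,v6:4,v7:0
step 4: dist = v0:6,v1:inf,v2:13,v3:inf,v4:inf,v5:9,v6:4,v7:0
step 5: dist = v0:6,v1:inf,v2:13,v3:inf,v4:inf,v5:9,v6:4,v7:0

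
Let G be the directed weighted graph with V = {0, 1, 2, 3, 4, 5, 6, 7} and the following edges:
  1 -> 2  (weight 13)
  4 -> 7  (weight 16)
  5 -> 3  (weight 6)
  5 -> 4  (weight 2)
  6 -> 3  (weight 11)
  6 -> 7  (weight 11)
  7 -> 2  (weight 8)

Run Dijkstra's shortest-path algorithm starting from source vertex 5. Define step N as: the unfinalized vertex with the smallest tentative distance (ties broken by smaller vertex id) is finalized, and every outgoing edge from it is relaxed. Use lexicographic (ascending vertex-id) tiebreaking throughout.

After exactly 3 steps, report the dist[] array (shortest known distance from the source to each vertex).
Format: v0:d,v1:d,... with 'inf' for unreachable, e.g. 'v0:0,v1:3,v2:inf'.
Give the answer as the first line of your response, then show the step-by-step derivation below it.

v0:inf,v1:inf,v2:inf,v3:6,v4:2,v5:0,v6:inf,v7:18

step 1: dist = v0:inf,v1:inf,v2:inf,v3:6,v4:2,v5:0,v6:inf,v7:inf
step 2: dist = v0:inf,v1:inf,v2:inf,v3:6,v4:2,v5:0,v6:inf,v7:18
step 3: dist = v0:inf,v1:inf,v2:inf,v3:6,v4:2,v5:0,v6:inf,v7:18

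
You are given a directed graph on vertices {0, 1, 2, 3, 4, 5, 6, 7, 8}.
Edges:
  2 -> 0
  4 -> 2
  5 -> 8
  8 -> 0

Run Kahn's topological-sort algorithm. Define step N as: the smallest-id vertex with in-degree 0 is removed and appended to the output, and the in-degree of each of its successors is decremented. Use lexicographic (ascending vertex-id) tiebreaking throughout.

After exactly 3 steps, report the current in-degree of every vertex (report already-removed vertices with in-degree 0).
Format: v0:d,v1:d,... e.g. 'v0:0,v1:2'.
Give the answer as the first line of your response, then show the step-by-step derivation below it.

v0:2,v1:0,v2:0,v3:0,v4:0,v5:0,v6:0,v7:0,v8:1

step 1: output 1; order=[1]; indeg=(2,0,1,0,0,0,0,0,1)
step 2: output 3; order=[1,3]; indeg=(2,0,1,0,0,0,0,0,1)
step 3: output 4; order=[1,3,4]; indeg=(2,0,0,0,0,0,0,0,1)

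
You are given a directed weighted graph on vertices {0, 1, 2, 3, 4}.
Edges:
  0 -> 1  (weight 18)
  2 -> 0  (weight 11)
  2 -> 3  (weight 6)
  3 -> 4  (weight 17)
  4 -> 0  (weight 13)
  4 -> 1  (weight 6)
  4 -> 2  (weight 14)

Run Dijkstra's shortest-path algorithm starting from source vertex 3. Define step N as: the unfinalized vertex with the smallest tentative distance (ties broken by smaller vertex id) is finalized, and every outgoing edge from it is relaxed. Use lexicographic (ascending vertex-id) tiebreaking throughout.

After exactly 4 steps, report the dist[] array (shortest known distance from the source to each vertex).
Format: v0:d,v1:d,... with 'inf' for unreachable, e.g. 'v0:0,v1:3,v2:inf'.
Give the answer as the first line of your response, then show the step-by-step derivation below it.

v0:30,v1:23,v2:31,v3:0,v4:17

step 1: dist = v0:inf,v1:inf,v2:inf,v3:0,v4:17
step 2: dist = v0:30,v1:23,v2:31,v3:0,v4:17
step 3: dist = v0:30,v1:23,v2:31,v3:0,v4:17
step 4: dist = v0:30,v1:23,v2:31,v3:0,v4:17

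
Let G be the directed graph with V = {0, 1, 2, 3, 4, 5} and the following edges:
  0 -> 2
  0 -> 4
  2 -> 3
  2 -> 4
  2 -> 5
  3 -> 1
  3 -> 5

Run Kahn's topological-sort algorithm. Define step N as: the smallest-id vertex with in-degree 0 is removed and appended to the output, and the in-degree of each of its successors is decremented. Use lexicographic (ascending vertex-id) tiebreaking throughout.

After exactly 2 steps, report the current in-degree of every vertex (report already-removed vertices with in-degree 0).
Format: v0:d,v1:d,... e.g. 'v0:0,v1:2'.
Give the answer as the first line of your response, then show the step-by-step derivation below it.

v0:0,v1:1,v2:0,v3:0,v4:0,v5:1

step 1: output 0; order=[0]; indeg=(0,1,0,1,1,2)
step 2: output 2; order=[0,2]; indeg=(0,1,0,0,0,1)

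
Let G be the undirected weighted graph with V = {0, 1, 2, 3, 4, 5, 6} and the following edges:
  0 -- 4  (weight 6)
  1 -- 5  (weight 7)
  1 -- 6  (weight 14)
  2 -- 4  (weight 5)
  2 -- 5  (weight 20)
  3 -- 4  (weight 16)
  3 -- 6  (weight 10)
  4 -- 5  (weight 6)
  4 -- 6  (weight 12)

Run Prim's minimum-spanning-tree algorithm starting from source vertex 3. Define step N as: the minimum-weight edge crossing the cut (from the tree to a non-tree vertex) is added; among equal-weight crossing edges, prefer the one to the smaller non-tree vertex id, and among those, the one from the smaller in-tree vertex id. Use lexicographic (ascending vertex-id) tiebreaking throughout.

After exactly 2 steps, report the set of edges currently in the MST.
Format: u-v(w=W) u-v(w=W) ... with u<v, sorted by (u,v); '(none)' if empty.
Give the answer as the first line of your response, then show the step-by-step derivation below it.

3-6(w=10) 4-6(w=12)

step 1: add edge 3-6 (w=10); MST = {3-6(w=10)}
step 2: add edge 4-6 (w=12); MST = {3-6(w=10) 4-6(w=12)}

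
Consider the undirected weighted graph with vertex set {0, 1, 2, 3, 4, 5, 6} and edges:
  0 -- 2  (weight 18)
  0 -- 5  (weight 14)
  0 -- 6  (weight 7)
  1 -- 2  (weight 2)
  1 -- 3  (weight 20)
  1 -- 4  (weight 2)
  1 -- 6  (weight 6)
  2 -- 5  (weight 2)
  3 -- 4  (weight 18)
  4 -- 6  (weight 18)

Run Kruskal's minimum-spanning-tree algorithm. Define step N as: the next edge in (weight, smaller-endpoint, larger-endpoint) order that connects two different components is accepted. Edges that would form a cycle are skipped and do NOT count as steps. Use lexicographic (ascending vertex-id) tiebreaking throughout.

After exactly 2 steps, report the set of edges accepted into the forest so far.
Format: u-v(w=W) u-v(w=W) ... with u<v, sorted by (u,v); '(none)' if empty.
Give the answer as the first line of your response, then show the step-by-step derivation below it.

1-2(w=2) 1-4(w=2)

step 1: add edge 1-2 (w=2); MST = {1-2(w=2)}
step 2: add edge 1-4 (w=2); MST = {1-2(w=2) 1-4(w=2)}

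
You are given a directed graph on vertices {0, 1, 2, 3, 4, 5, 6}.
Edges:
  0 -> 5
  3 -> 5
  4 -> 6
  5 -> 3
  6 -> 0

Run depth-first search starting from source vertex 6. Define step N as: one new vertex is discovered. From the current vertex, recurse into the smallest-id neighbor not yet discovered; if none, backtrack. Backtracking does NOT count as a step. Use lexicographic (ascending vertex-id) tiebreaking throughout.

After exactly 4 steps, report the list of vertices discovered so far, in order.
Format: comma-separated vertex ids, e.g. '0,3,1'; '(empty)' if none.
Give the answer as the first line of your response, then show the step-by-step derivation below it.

6,0,5,3

step 1: discover 6; path=6; order=6
step 2: discover 0; path=6>0; order=6,0
step 3: discover 5; path=6>0>5; order=6,0,5
step 4: discover 3; path=6>0>5>3; order=6,0,5,3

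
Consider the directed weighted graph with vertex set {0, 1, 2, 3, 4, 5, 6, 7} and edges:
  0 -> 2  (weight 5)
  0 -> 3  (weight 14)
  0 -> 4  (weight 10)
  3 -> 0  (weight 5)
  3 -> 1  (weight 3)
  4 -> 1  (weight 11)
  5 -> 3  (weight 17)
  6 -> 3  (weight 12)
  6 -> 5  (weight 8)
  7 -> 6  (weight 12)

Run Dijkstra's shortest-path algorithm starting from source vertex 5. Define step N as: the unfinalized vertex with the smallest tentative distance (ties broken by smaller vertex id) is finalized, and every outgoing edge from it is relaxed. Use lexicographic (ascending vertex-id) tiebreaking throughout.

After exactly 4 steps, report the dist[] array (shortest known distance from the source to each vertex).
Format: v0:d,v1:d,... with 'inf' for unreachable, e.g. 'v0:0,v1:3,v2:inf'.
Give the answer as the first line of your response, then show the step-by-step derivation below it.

v0:22,v1:20,v2:27,v3:17,v4:32,v5:0,v6:inf,v7:inf

step 1: dist = v0:inf,v1:inf,v2:inf,v3:17,v4:inf,v5:0,v6:inf,v7:inf
step 2: dist = v0:22,v1:20,v2:inf,v3:17,v4:inf,v5:0,v6:inf,v7:inf
step 3: dist = v0:22,v1:20,v2:inf,v3:17,v4:inf,v5:0,v6:inf,v7:inf
step 4: dist = v0:22,v1:20,v2:27,v3:17,v4:32,v5:0,v6:inf,v7:inf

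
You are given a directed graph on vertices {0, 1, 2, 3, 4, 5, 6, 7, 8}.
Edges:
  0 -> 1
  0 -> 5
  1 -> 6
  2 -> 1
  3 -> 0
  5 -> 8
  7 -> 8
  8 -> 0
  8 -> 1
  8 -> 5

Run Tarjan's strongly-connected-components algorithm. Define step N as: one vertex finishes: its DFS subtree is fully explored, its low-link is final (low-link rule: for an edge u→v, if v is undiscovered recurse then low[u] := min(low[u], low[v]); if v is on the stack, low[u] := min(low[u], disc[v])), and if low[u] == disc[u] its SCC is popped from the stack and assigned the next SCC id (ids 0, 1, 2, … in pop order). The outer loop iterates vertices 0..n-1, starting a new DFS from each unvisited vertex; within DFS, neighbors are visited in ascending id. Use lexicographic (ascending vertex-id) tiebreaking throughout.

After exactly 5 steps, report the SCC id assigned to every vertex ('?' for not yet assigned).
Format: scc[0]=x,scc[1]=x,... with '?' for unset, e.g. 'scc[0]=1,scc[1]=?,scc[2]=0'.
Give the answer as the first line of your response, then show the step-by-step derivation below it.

scc[0]=2,scc[1]=1,scc[2]=?,scc[3]=?,scc[4]=?,scc[5]=2,scc[6]=0,scc[7]=?,scc[8]=2

step 1: low=(low[0]=0,low[1]=1,low[2]=?,low[3]=?,low[4]=?,low[5]=?,low[6]=2,low[7]=?,low[8]=?); scc=(scc[0]=?,scc[1]=?,scc[2]=?,scc[3]=?,scc[4]=?,scc[5]=?,scc[6]=0,scc[7]=?,scc[8]=?)
step 2: low=(low[0]=0,low[1]=1,low[2]=?,low[3]=?,low[4]=?,low[5]=?,low[6]=2,low[7]=?,low[8]=?); scc=(scc[0]=?,scc[1]=1,scc[2]=?,scc[3]=?,scc[4]=?,scc[5]=?,scc[6]=0,scc[7]=?,scc[8]=?)
step 3: low=(low[0]=0,low[1]=1,low[2]=?,low[3]=?,low[4]=?,low[5]=3,low[6]=2,low[7]=?,low[8]=0); scc=(scc[0]=?,scc[1]=1,scc[2]=?,scc[3]=?,scc[4]=?,scc[5]=?,scc[6]=0,scc[7]=?,scc[8]=?)
step 4: low=(low[0]=0,low[1]=1,low[2]=?,low[3]=?,low[4]=?,low[5]=0,low[6]=2,low[7]=?,low[8]=0); scc=(scc[0]=?,scc[1]=1,scc[2]=?,scc[3]=?,scc[4]=?,scc[5]=?,scc[6]=0,scc[7]=?,scc[8]=?)
step 5: low=(low[0]=0,low[1]=1,low[2]=?,low[3]=?,low[4]=?,low[5]=0,low[6]=2,low[7]=?,low[8]=0); scc=(scc[0]=2,scc[1]=1,scc[2]=?,scc[3]=?,scc[4]=?,scc[5]=2,scc[6]=0,scc[7]=?,scc[8]=2)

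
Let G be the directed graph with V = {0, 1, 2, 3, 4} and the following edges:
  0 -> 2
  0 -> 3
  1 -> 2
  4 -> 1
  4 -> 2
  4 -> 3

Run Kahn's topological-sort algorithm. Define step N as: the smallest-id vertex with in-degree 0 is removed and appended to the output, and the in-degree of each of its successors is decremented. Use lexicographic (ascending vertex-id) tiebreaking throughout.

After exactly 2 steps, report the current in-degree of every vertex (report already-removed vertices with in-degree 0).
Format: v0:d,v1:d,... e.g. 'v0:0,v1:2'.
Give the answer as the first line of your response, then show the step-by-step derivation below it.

v0:0,v1:0,v2:1,v3:0,v4:0

step 1: output 0; order=[0]; indeg=(0,1,2,1,0)
step 2: output 4; order=[0,4]; indeg=(0,0,1,0,0)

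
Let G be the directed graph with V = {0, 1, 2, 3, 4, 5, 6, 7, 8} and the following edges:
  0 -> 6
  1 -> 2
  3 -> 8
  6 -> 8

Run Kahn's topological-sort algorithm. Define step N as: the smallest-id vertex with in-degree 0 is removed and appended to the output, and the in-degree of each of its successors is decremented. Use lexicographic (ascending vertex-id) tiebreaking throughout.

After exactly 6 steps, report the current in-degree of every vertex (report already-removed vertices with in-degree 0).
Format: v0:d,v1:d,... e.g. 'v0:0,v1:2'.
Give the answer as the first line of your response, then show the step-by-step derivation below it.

v0:0,v1:0,v2:0,v3:0,v4:0,v5:0,v6:0,v7:0,v8:1

step 1: output 0; order=[0]; indeg=(0,0,1,0,0,0,0,0,2)
step 2: output 1; order=[0,1]; indeg=(0,0,0,0,0,0,0,0,2)
step 3: output 2; order=[0,1,2]; indeg=(0,0,0,0,0,0,0,0,2)
step 4: output 3; order=[0,1,2,3]; indeg=(0,0,0,0,0,0,0,0,1)
step 5: output 4; order=[0,1,2,3,4]; indeg=(0,0,0,0,0,0,0,0,1)
step 6: output 5; order=[0,1,2,3,4,5]; indeg=(0,0,0,0,0,0,0,0,1)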